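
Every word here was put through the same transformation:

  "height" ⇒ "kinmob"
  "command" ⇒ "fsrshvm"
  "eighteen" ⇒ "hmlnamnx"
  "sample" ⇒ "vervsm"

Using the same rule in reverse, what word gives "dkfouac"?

against

In height: h→k is +3, e→i is +4, i→n is +5, g→m is +6 — the shift increases by 1 each position. The shift increases by 1 at each position, starting from +3: 3, 4, 5, ….
Decoding dkfouac: d−3=a, k−4=g, f−5=a, o−6=i, u−7=n, a−8=s, c−9=t.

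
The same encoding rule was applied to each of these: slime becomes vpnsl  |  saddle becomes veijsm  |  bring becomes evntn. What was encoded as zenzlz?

waiter

In slime: s→v is +3, l→p is +4, i→n is +5, m→s is +6 — the shift increases by 1 each position. Each letter shifts forward by (position + 3), i.e. 3, 4, 5, … — the shift grows by one for each successive letter.
Decoding zenzlz: z−3=w, e−4=a, n−5=i, z−6=t, l−7=e, z−8=r.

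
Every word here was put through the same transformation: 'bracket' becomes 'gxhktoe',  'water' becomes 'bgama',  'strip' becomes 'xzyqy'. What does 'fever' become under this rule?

Each letter shifts forward by (position + 5), i.e. 5, 6, 7, … — the shift grows by one for each successive letter.
For fever: f+5=k, e+6=k, v+7=c, e+8=m, r+9=a.

kkcma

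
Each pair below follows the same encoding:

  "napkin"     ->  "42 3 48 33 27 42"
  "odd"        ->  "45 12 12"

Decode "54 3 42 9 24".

ranch

n(#14)→42 and a(#1)→3: differences scale by 3, so n = 3·pos + 0. The formula is n = 3×(alphabet index, a=1).
Reversing it on 54 3 42 9 24: 54→(54−0)÷3=18=r, 3→(3−0)÷3=1=a, 42→(42−0)÷3=14=n, 9→(9−0)÷3=3=c, 24→(24−0)÷3=8=h.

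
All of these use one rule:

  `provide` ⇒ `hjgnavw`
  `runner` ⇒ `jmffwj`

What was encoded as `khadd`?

spill

Compare letters: p→h is +18, r→j is +18, o→g is +18 — a constant shift. This is a Caesar cipher with shift 18.
Undoing it on khadd: k−18=s, h−18=p, a−18=i, d−18=l, d−18=l.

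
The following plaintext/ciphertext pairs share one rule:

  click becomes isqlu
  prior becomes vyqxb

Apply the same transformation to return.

xlbdby

In click: c→i is +6, l→s is +7, i→q is +8, c→l is +9 — the shift increases by 1 each position. The shift increases by 1 at each position, starting from +6: 6, 7, 8, ….
For return: r+6=x, e+7=l, t+8=b, u+9=d, r+10=b, n+11=y.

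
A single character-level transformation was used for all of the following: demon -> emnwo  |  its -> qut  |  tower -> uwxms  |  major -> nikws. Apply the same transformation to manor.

niows

The shift depends on letter class: consonant d→e is +1, but vowel e→m is +8. The rule splits by letter class: vowels +8, consonants +1.
For manor: m(cons)+1=n, a(vowel)+8=i, n(cons)+1=o, o(vowel)+8=w, r(cons)+1=s.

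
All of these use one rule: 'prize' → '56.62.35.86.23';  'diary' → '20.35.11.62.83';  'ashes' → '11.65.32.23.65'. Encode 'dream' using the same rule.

p(#16)→56 and r(#18)→62: differences scale by 3, so n = 3·pos + 8. With a=1..z=26, the number is 3·pos + 8.
Applying it to dream: d=4→20, r=18→62, e=5→23, a=1→11, m=13→47.

20.62.23.11.47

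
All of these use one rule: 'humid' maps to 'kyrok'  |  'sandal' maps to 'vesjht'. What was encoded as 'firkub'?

In humid: h→k is +3, u→y is +4, m→r is +5, i→o is +6 — the shift increases by 1 each position. Each letter shifts forward by (position + 3), i.e. 3, 4, 5, … — the shift grows by one for each successive letter.
Undoing it on firkub: f−3=c, i−4=e, r−5=m, k−6=e, u−7=n, b−8=t.

cement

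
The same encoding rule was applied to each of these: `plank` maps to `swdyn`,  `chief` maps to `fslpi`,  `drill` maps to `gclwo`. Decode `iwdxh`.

It's a Vigenère-style cipher with numeric key [3,11]: position i shifts by key[i mod 2].
Undoing it on iwdxh: i−3=f, w−11=l, d−3=a, x−11=m, h−3=e.

flame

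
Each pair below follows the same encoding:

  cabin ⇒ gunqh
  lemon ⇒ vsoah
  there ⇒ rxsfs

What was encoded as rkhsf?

c(2)→g(6) and a(0)→u(20) fit y≡19x+20 (mod 26); the inverse of 19 mod 26 is 11. This is an affine cipher: with a=0,…,z=25, each position x becomes (19x+20) mod 26.
Reversing it on rkhsf: r(17)→11·(17−20)≡19=t; k(10)→11·(10−20)≡20=u; h(7)→11·(7−20)≡13=n; s(18)→11·(18−20)≡4=e; f(5)→11·(5−20)≡17=r (all mod 26).

tuner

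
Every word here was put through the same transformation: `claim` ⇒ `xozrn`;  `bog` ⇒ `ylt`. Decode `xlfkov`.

Each pair mirrors across the alphabet (c↔x, l↔o, a↔z): positions sum to 25. Letters are reflected about the middle of the alphabet (position → 25−position): Atbash.
Reversing it on xlfkov: x↔c, l↔o, f↔u, k↔p, o↔l, v↔e.

couple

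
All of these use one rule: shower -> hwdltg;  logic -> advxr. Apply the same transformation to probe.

Every letter moves 15 places later in the alphabet, wrapping around z→a.
For probe: p+15=e, r+15=g, o+15=d, b+15=q, e+15=t.

egdqt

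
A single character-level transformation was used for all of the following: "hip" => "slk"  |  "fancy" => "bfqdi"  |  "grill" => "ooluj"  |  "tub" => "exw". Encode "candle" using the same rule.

hogqdf

Two steps: reverse the string, then apply a Caesar shift of +3.
For candle: reverse → eldnac; then shift: e+3=h, l+3=o, d+3=g, n+3=q, a+3=d, c+3=f.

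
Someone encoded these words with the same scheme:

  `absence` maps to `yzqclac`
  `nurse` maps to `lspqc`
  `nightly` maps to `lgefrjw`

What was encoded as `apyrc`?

This is a Caesar cipher with shift 24.
Undoing it on apyrc: a−24=c, p−24=r, y−24=a, r−24=t, c−24=e.

crate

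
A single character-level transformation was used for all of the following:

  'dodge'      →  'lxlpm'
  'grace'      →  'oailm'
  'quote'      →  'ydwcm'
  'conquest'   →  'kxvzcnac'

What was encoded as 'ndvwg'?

Shifts by position in dodge: pos 0: d→l (+8), pos 1: o→x (+9), pos 2: d→l (+8), pos 3: g→p (+9) — repeating every 2. A repeating key of period 2 is used — shifts +8, +9 over and over.
Undoing it on ndvwg: n−8=f, d−9=u, v−8=n, w−9=n, g−8=y.

funny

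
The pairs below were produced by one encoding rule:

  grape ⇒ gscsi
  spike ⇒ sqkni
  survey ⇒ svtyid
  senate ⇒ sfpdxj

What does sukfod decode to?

sticky

In grape: g→g is +0, r→s is +1, a→c is +2, p→s is +3 — the shift increases by 1 each position. Each letter shifts forward by its position index (0, 1, 2, …) — the shift grows by one for each successive letter.
Decoding sukfod: s−0=s, u−1=t, k−2=i, f−3=c, o−4=k, d−5=y.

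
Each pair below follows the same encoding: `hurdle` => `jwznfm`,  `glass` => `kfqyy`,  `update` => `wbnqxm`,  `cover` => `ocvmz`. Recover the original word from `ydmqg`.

Treating letters as 0–25, the rule is x ↦ 25x + 16 (mod 26).
Decoding ydmqg: y(24)→25·(24−16)≡18=s; d(3)→25·(3−16)≡13=n; m(12)→25·(12−16)≡4=e; q(16)→25·(16−16)≡0=a; g(6)→25·(6−16)≡10=k (all mod 26).

sneak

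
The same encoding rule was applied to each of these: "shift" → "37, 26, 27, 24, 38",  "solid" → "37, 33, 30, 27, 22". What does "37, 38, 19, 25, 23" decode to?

The number is (letter's place in the alphabet, a=1) + 18.
Reversing it on 37, 38, 19, 25, 23: 37→(37−18)÷1=19=s, 38→(38−18)÷1=20=t, 19→(19−18)÷1=1=a, 25→(25−18)÷1=7=g, 23→(23−18)÷1=5=e.

stage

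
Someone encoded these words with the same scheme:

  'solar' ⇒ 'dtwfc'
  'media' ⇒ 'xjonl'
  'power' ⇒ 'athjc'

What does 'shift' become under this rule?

dmtke

Shifts by position in solar: pos 0: s→d (+11), pos 1: o→t (+5), pos 2: l→w (+11), pos 3: a→f (+5) — repeating every 2. It's a Vigenère-style cipher with numeric key [11,5]: position i shifts by key[i mod 2].
For shift: s+11=d, h+5=m, i+11=t, f+5=k, t+11=e.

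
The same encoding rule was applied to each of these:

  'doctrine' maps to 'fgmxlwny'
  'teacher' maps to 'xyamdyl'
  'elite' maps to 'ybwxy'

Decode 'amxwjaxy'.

Each letter's alphabet position (a=0..z=25) is mapped through 19·x+0 mod 26 — an affine cipher.
Decoding amxwjaxy: a(0)→11·(0−0)≡0=a; m(12)→11·(12−0)≡2=c; x(23)→11·(23−0)≡19=t; w(22)→11·(22−0)≡8=i; j(9)→11·(9−0)≡21=v; a(0)→11·(0−0)≡0=a; x(23)→11·(23−0)≡19=t; y(24)→11·(24−0)≡4=e (all mod 26).

activate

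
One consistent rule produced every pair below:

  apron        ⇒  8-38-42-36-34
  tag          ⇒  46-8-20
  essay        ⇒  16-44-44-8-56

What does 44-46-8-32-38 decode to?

a(#1)→8 and p(#16)→38: differences scale by 2, so n = 2·pos + 6. Each letter becomes 2×(its alphabet position, a=1..z=26) + 6.
Undoing it on 44-46-8-32-38: 44→(44−6)÷2=19=s, 46→(46−6)÷2=20=t, 8→(8−6)÷2=1=a, 32→(32−6)÷2=13=m, 38→(38−6)÷2=16=p.

stamp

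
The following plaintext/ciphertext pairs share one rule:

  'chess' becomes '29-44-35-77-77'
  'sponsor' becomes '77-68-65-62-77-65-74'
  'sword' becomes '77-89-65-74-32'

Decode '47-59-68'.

imp

c(#3)→29 and h(#8)→44: differences scale by 3, so n = 3·pos + 20. The formula is n = 3×(alphabet index, a=1) + 20.
Undoing it on 47-59-68: 47→(47−20)÷3=9=i, 59→(59−20)÷3=13=m, 68→(68−20)÷3=16=p.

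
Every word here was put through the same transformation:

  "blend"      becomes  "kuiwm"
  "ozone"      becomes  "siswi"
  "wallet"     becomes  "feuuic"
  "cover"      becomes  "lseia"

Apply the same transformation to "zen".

The shift depends on letter class: consonant b→k is +9, but vowel e→i is +4. Vowels shift forward by 4 and consonants shift forward by 9.
For zen: z(cons)+9=i, e(vowel)+4=i, n(cons)+9=w.

iiw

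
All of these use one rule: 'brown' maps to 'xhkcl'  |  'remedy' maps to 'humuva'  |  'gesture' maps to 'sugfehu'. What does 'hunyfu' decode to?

b(1)→x(23) and r(17)→h(7) fit y≡25x+24 (mod 26); the inverse of 25 mod 26 is 25. This is an affine cipher: with a=0,…,z=25, each position x becomes (25x+24) mod 26.
Decoding hunyfu: h(7)→25·(7−24)≡17=r; u(20)→25·(20−24)≡4=e; n(13)→25·(13−24)≡11=l; y(24)→25·(24−24)≡0=a; f(5)→25·(5−24)≡19=t; u(20)→25·(20−24)≡4=e (all mod 26).

relate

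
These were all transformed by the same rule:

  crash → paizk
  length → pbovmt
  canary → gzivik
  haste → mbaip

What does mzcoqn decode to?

The output letters match the input read backwards, each shifted +8: crash reversed is hsarc. Read the word backwards and shift each letter +8.
Decoding mzcoqn: shift back: m−8=e, z−8=r, c−8=u, o−8=g, q−8=i, n−8=f → erugif; then reverse → figure.

figure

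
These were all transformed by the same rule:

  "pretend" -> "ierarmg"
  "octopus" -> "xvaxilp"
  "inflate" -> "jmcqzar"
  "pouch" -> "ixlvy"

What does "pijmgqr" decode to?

spindle

Each letter's alphabet position (a=0..z=25) is mapped through 11·x+25 mod 26 — an affine cipher.
Reversing it on pijmgqr: p(15)→19·(15−25)≡18=s; i(8)→19·(8−25)≡15=p; j(9)→19·(9−25)≡8=i; m(12)→19·(12−25)≡13=n; g(6)→19·(6−25)≡3=d; q(16)→19·(16−25)≡11=l; r(17)→19·(17−25)≡4=e (all mod 26).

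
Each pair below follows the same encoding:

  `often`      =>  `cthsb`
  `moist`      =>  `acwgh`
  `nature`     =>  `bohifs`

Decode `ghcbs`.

Compare letters: o→c is +14, f→t is +14, t→h is +14 — a constant shift. This is a Caesar cipher with shift 14.
Reversing it on ghcbs: g−14=s, h−14=t, c−14=o, b−14=n, s−14=e.

stone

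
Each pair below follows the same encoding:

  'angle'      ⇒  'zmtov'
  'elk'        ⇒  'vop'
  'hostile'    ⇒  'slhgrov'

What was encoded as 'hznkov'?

Each pair mirrors across the alphabet (a↔z, n↔m, g↔t): positions sum to 25. This is the alphabet-reversal cipher (Atbash): a becomes z, b becomes y, etc.
Reversing it on hznkov: h↔s, z↔a, n↔m, k↔p, o↔l, v↔e.

sample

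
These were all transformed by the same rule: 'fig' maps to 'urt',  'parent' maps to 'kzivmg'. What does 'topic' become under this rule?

glkrx

Letters are reflected about the middle of the alphabet (position → 25−position): Atbash.
Applying it to topic: t↔g, o↔l, p↔k, i↔r, c↔x.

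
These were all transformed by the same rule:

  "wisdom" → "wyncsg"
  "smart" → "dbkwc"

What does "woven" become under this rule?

The output letters match the input read backwards, each shifted +10: wisdom reversed is modsiw. Two steps: reverse the string, then apply a Caesar shift of +10.
Applying it to woven: reverse → nevow; then shift: n+10=x, e+10=o, v+10=f, o+10=y, w+10=g.

xofyg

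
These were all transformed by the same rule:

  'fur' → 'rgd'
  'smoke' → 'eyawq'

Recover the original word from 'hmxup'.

valid

Compare letters: f→r is +12, u→g is +12, r→d is +12 — a constant shift. Every letter moves 12 places later in the alphabet, wrapping around z→a.
Reversing it on hmxup: h−12=v, m−12=a, x−12=l, u−12=i, p−12=d.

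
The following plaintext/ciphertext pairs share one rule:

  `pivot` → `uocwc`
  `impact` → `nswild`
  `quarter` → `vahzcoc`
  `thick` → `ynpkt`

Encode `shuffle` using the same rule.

In pivot: p→u is +5, i→o is +6, v→c is +7, o→w is +8 — the shift increases by 1 each position. Letter i (0-indexed) is shifted by i+5, so successive shifts are 5, 6, 7, ….
For shuffle: s+5=x, h+6=n, u+7=b, f+8=n, f+9=o, l+10=v, e+11=p.

xnbnovp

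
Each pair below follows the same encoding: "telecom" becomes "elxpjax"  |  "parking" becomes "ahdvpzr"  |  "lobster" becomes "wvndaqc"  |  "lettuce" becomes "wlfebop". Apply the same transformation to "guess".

Shifts by position in telecom: pos 0: t→e (+11), pos 1: e→l (+7), pos 2: l→x (+12), pos 3: e→p (+11), pos 4: c→j (+7), pos 5: o→a (+12) — repeating every 3. The shifts repeat in a cycle of length 3: positions 0,1,… shift by +11, +7, +12, then the pattern repeats.
Applying it to guess: g+11=r, u+7=b, e+12=q, s+11=d, s+7=z.

rbqdz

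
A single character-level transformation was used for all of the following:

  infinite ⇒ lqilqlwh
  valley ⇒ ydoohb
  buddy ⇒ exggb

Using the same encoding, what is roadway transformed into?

urdgzdb

This is a Caesar cipher with shift 3.
On roadway: r+3=u, o+3=r, a+3=d, d+3=g, w+3=z, a+3=d, y+3=b.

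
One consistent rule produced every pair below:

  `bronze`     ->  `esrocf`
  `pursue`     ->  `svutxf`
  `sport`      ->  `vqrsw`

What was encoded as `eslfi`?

brief

Shifts by position in bronze: pos 0: b→e (+3), pos 1: r→s (+1), pos 2: o→r (+3), pos 3: n→o (+1) — repeating every 2. It's a Vigenère-style cipher with numeric key [3,1]: position i shifts by key[i mod 2].
Undoing it on eslfi: e−3=b, s−1=r, l−3=i, f−1=e, i−3=f.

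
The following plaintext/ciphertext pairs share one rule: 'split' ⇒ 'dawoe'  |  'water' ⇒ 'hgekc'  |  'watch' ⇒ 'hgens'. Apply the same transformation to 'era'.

The shift depends on letter class: consonant s→d is +11, but vowel i→o is +6. Vowels shift forward by 6 and consonants shift forward by 11.
For era: e(vowel)+6=k, r(cons)+11=c, a(vowel)+6=g.

kcg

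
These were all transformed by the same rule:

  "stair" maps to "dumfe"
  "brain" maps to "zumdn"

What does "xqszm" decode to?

The word is reversed, then every letter is shifted forward by 12.
Undoing it on xqszm: shift back: x−12=l, q−12=e, s−12=g, z−12=n, m−12=a → legna; then reverse → angel.

angel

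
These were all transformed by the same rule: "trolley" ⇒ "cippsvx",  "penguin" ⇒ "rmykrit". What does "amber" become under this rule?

The output letters match the input read backwards, each shifted +4: trolley reversed is yellort. Two steps: reverse the string, then apply a Caesar shift of +4.
For amber: reverse → rebma; then shift: r+4=v, e+4=i, b+4=f, m+4=q, a+4=e.

vifqe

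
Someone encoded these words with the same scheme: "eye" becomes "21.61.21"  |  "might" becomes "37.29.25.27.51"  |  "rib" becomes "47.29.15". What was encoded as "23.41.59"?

fox

e(#5)→21 and y(#25)→61: differences scale by 2, so n = 2·pos + 11. Each letter becomes 2×(its alphabet position, a=1..z=26) + 11.
Undoing it on 23.41.59: 23→(23−11)÷2=6=f, 41→(41−11)÷2=15=o, 59→(59−11)÷2=24=x.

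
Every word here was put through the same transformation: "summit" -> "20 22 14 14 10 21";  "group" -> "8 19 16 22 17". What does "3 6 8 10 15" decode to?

s is letter #19 and maps to 20: an offset of 1. The number is (letter's place in the alphabet, a=1) + 1.
Reversing it on 3 6 8 10 15: 3→(3−1)÷1=2=b, 6→(6−1)÷1=5=e, 8→(8−1)÷1=7=g, 10→(10−1)÷1=9=i, 15→(15−1)÷1=14=n.

begin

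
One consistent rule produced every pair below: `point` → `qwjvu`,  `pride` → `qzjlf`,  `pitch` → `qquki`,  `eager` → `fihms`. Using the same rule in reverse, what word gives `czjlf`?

Shifts by position in point: pos 0: p→q (+1), pos 1: o→w (+8), pos 2: i→j (+1), pos 3: n→v (+8) — repeating every 2. The shifts repeat in a cycle of length 2: positions 0,1,… shift by +1, +8, then the pattern repeats.
Undoing it on czjlf: c−1=b, z−8=r, j−1=i, l−8=d, f−1=e.

bride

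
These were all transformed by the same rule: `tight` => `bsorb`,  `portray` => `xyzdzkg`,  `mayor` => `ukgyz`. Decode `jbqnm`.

Shifts by position in tight: pos 0: t→b (+8), pos 1: i→s (+10), pos 2: g→o (+8), pos 3: h→r (+10) — repeating every 2. A repeating key of period 2 is used — shifts +8, +10 over and over.
Undoing it on jbqnm: j−8=b, b−10=r, q−8=i, n−10=d, m−8=e.

bride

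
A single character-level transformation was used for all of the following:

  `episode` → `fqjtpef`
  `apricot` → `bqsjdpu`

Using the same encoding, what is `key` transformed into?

It's a constant shift of +1 (ROT1).
Applying it to key: k+1=l, e+1=f, y+1=z.

lfz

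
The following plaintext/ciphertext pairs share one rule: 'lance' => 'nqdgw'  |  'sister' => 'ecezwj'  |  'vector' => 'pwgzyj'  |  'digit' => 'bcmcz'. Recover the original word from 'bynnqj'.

Each letter's alphabet position (a=0..z=25) is mapped through 21·x+16 mod 26 — an affine cipher.
Decoding bynnqj: b(1)→5·(1−16)≡3=d; y(24)→5·(24−16)≡14=o; n(13)→5·(13−16)≡11=l; n(13)→5·(13−16)≡11=l; q(16)→5·(16−16)≡0=a; j(9)→5·(9−16)≡17=r (all mod 26).

dollar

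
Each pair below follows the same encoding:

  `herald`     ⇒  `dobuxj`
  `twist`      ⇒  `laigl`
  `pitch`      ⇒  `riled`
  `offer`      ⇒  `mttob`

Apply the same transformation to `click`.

Treating letters as 0–25, the rule is x ↦ 5x + 20 (mod 26).
For click: c(2)→5·2+20≡4=e; l(11)→5·11+20≡23=x; i(8)→5·8+20≡8=i; c(2)→5·2+20≡4=e; k(10)→5·10+20≡18=s (all mod 26).

exies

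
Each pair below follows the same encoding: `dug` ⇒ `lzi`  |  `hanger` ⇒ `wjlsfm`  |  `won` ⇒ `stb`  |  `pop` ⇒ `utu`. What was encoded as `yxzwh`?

crust

The output letters match the input read backwards, each shifted +5: dug reversed is gud. Read the word backwards and shift each letter +5.
Undoing it on yxzwh: shift back: y−5=t, x−5=s, z−5=u, w−5=r, h−5=c → tsurc; then reverse → crust.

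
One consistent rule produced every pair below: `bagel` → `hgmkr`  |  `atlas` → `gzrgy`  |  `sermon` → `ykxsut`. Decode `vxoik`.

price

This is a Caesar cipher with shift 6.
Undoing it on vxoik: v−6=p, x−6=r, o−6=i, i−6=c, k−6=e.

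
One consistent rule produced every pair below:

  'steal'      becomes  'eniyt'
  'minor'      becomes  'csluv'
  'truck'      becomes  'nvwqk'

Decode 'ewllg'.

sunny

Each letter's alphabet position (a=0..z=25) is mapped through 9·x+24 mod 26 — an affine cipher.
Decoding ewllg: e(4)→3·(4−24)≡18=s; w(22)→3·(22−24)≡20=u; l(11)→3·(11−24)≡13=n; l(11)→3·(11−24)≡13=n; g(6)→3·(6−24)≡24=y (all mod 26).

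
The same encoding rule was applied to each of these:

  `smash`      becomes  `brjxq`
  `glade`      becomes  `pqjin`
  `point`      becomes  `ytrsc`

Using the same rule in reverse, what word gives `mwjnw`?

drain

Shifts by position in smash: pos 0: s→b (+9), pos 1: m→r (+5), pos 2: a→j (+9), pos 3: s→x (+5) — repeating every 2. The shifts repeat in a cycle of length 2: positions 0,1,… shift by +9, +5, then the pattern repeats.
Reversing it on mwjnw: m−9=d, w−5=r, j−9=a, n−5=i, w−9=n.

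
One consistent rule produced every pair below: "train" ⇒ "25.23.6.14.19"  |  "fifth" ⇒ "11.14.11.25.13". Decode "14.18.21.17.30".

Letters become their 1-based position plus 5 (so a→6, b→7, …).
Decoding 14.18.21.17.30: 14→(14−5)÷1=9=i, 18→(18−5)÷1=13=m, 21→(21−5)÷1=16=p, 17→(17−5)÷1=12=l, 30→(30−5)÷1=25=y.

imply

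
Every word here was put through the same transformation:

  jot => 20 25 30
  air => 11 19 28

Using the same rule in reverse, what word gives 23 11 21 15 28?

j is letter #10 and maps to 20: an offset of 10. The number is (letter's place in the alphabet, a=1) + 10.
Decoding 23 11 21 15 28: 23→(23−10)÷1=13=m, 11→(11−10)÷1=1=a, 21→(21−10)÷1=11=k, 15→(15−10)÷1=5=e, 28→(28−10)÷1=18=r.

maker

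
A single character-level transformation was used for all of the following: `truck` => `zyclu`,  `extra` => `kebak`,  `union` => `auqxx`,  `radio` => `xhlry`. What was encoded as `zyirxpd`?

The shift increases by 1 at each position, starting from +6: 6, 7, 8, ….
Decoding zyirxpd: z−6=t, y−7=r, i−8=a, r−9=i, x−10=n, p−11=e, d−12=r.

trainer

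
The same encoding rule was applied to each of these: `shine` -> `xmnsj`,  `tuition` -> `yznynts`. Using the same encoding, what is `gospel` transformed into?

ltxujq

Compare letters: s→x is +5, h→m is +5, i→n is +5 — a constant shift. Every letter moves 5 places later in the alphabet, wrapping around z→a.
For gospel: g+5=l, o+5=t, s+5=x, p+5=u, e+5=j, l+5=q.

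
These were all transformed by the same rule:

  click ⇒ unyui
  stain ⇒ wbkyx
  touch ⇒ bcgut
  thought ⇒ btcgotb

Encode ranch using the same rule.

c(2)→u(20) and l(11)→n(13) fit y≡5x+10 (mod 26); the inverse of 5 mod 26 is 21. This is an affine cipher: with a=0,…,z=25, each position x becomes (5x+10) mod 26.
For ranch: r(17)→5·17+10≡17=r; a(0)→5·0+10≡10=k; n(13)→5·13+10≡23=x; c(2)→5·2+10≡20=u; h(7)→5·7+10≡19=t (all mod 26).

rkxut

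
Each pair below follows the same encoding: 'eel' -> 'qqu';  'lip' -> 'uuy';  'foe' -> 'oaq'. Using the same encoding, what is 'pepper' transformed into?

yqyyqa

The shift depends on letter class: consonant l→u is +9, but vowel e→q is +12. Two shifts are in play — +12 for a/e/i/o/u, +9 for every other letter.
For pepper: p(cons)+9=y, e(vowel)+12=q, p(cons)+9=y, p(cons)+9=y, e(vowel)+12=q, r(cons)+9=a.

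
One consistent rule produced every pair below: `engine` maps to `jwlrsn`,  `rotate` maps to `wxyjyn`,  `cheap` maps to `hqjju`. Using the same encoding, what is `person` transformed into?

Shifts by position in engine: pos 0: e→j (+5), pos 1: n→w (+9), pos 2: g→l (+5), pos 3: i→r (+9) — repeating every 2. It's a Vigenère-style cipher with numeric key [5,9]: position i shifts by key[i mod 2].
For person: p+5=u, e+9=n, r+5=w, s+9=b, o+5=t, n+9=w.

unwbtw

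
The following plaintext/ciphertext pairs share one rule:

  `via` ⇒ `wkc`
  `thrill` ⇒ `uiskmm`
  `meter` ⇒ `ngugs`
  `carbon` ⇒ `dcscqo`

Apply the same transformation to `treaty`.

usgcuz

The shift depends on letter class: consonant v→w is +1, but vowel i→k is +2. Two shifts are in play — +2 for a/e/i/o/u, +1 for every other letter.
On treaty: t(cons)+1=u, r(cons)+1=s, e(vowel)+2=g, a(vowel)+2=c, t(cons)+1=u, y(cons)+1=z.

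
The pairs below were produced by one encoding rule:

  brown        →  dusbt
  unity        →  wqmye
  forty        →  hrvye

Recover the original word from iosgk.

Each letter shifts forward by (position + 2), i.e. 2, 3, 4, … — the shift grows by one for each successive letter.
Reversing it on iosgk: i−2=g, o−3=l, s−4=o, g−5=b, k−6=e.

globe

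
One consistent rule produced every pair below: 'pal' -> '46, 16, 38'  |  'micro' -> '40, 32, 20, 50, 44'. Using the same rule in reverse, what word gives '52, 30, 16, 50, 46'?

p(#16)→46 and a(#1)→16: differences scale by 2, so n = 2·pos + 14. The formula is n = 2×(alphabet index, a=1) + 14.
Reversing it on 52, 30, 16, 50, 46: 52→(52−14)÷2=19=s, 30→(30−14)÷2=8=h, 16→(16−14)÷2=1=a, 50→(50−14)÷2=18=r, 46→(46−14)÷2=16=p.

sharp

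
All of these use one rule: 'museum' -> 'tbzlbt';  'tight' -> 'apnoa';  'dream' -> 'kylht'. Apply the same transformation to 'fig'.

mpn

Compare letters: m→t is +7, u→b is +7, s→z is +7 — a constant shift. This is a Caesar cipher with shift 7.
Applying it to fig: f+7=m, i+7=p, g+7=n.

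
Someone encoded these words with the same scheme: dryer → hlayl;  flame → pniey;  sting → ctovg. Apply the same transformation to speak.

d(3)→h(7) and r(17)→l(11) fit y≡17x+8 (mod 26); the inverse of 17 mod 26 is 23. Each letter's alphabet position (a=0..z=25) is mapped through 17·x+8 mod 26 — an affine cipher.
On speak: s(18)→17·18+8≡2=c; p(15)→17·15+8≡3=d; e(4)→17·4+8≡24=y; a(0)→17·0+8≡8=i; k(10)→17·10+8≡22=w (all mod 26).

cdyiw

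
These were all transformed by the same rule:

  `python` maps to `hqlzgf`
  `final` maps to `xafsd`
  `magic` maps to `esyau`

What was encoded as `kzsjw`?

Compare letters: p→h is +18, y→q is +18, t→l is +18 — a constant shift. Every letter moves 18 places later in the alphabet, wrapping around z→a.
Undoing it on kzsjw: k−18=s, z−18=h, s−18=a, j−18=r, w−18=e.

share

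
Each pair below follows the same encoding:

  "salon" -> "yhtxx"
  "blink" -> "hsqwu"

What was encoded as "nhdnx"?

In salon: s→y is +6, a→h is +7, l→t is +8, o→x is +9 — the shift increases by 1 each position. The shift increases by 1 at each position, starting from +6: 6, 7, 8, ….
Undoing it on nhdnx: n−6=h, h−7=a, d−8=v, n−9=e, x−10=n.

haven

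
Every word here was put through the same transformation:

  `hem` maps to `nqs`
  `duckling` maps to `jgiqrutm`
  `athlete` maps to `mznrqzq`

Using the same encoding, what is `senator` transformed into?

yqtmzax

The shift depends on letter class: consonant h→n is +6, but vowel e→q is +12. Two shifts are in play — +12 for a/e/i/o/u, +6 for every other letter.
For senator: s(cons)+6=y, e(vowel)+12=q, n(cons)+6=t, a(vowel)+12=m, t(cons)+6=z, o(vowel)+12=a, r(cons)+6=x.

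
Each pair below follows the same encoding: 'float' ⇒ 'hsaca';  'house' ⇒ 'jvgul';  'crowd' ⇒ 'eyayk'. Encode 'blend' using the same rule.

Shifts by position in float: pos 0: f→h (+2), pos 1: l→s (+7), pos 2: o→a (+12), pos 3: a→c (+2), pos 4: t→a (+7) — repeating every 3. A repeating key of period 3 is used — shifts +2, +7, +12 over and over.
On blend: b+2=d, l+7=s, e+12=q, n+2=p, d+7=k.

dsqpk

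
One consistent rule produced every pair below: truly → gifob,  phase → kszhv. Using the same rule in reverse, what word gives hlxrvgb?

Each pair mirrors across the alphabet (t↔g, r↔i, u↔f): positions sum to 25. This is the alphabet-reversal cipher (Atbash): a becomes z, b becomes y, etc.
Reversing it on hlxrvgb: h↔s, l↔o, x↔c, r↔i, v↔e, g↔t, b↔y.

society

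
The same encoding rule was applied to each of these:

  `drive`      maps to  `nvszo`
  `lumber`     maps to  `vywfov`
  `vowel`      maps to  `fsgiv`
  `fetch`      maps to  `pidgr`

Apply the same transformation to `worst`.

gsbwd

Shifts by position in drive: pos 0: d→n (+10), pos 1: r→v (+4), pos 2: i→s (+10), pos 3: v→z (+4) — repeating every 2. The shifts repeat in a cycle of length 2: positions 0,1,… shift by +10, +4, then the pattern repeats.
On worst: w+10=g, o+4=s, r+10=b, s+4=w, t+10=d.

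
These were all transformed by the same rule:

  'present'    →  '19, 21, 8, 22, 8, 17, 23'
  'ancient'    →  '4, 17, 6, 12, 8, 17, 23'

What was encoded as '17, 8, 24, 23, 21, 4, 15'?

neutral

Each letter is replaced by its alphabet position (a=1..z=26) + 3.
Undoing it on 17, 8, 24, 23, 21, 4, 15: 17→(17−3)÷1=14=n, 8→(8−3)÷1=5=e, 24→(24−3)÷1=21=u, 23→(23−3)÷1=20=t, 21→(21−3)÷1=18=r, 4→(4−3)÷1=1=a, 15→(15−3)÷1=12=l.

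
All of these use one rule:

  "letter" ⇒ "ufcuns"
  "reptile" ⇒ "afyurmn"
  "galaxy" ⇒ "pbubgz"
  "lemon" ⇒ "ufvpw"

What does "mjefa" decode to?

diver

The shifts repeat in a cycle of length 2: positions 0,1,… shift by +9, +1, then the pattern repeats.
Undoing it on mjefa: m−9=d, j−1=i, e−9=v, f−1=e, a−9=r.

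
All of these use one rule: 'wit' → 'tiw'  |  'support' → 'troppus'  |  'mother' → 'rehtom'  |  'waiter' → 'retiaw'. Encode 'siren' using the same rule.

The output letters match the input read backwards: wit reversed is tiw. It's just the letters in reverse order.
For siren: reverse → neris.

neris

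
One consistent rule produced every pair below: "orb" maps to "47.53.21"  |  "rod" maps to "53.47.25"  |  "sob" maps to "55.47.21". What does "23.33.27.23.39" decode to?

check

o(#15)→47 and r(#18)→53: differences scale by 2, so n = 2·pos + 17. Each letter becomes 2×(its alphabet position, a=1..z=26) + 17.
Reversing it on 23.33.27.23.39: 23→(23−17)÷2=3=c, 33→(33−17)÷2=8=h, 27→(27−17)÷2=5=e, 23→(23−17)÷2=3=c, 39→(39−17)÷2=11=k.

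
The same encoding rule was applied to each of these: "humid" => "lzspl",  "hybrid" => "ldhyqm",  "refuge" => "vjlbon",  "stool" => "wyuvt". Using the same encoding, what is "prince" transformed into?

In humid: h→l is +4, u→z is +5, m→s is +6, i→p is +7 — the shift increases by 1 each position. The shift increases by 1 at each position, starting from +4: 4, 5, 6, ….
For prince: p+4=t, r+5=w, i+6=o, n+7=u, c+8=k, e+9=n.

twoukn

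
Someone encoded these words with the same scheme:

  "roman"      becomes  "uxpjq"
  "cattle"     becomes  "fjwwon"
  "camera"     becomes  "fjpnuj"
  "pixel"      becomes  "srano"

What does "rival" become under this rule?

uryjo

The shift depends on letter class: consonant r→u is +3, but vowel o→x is +9. Two shifts are in play — +9 for a/e/i/o/u, +3 for every other letter.
Applying it to rival: r(cons)+3=u, i(vowel)+9=r, v(cons)+3=y, a(vowel)+9=j, l(cons)+3=o.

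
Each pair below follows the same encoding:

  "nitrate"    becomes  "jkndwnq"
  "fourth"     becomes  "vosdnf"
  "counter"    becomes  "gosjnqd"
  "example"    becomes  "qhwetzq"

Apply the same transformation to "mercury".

n(13)→j(9) and i(8)→k(10) fit y≡5x+22 (mod 26); the inverse of 5 mod 26 is 21. Treating letters as 0–25, the rule is x ↦ 5x + 22 (mod 26).
For mercury: m(12)→5·12+22≡4=e; e(4)→5·4+22≡16=q; r(17)→5·17+22≡3=d; c(2)→5·2+22≡6=g; u(20)→5·20+22≡18=s; r(17)→5·17+22≡3=d; y(24)→5·24+22≡12=m (all mod 26).

eqdgsdm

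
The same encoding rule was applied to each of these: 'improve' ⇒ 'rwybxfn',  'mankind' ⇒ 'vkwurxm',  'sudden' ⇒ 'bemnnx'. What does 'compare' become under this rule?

lyvzjbn

Shifts by position in improve: pos 0: i→r (+9), pos 1: m→w (+10), pos 2: p→y (+9), pos 3: r→b (+10) — repeating every 2. The shifts repeat in a cycle of length 2: positions 0,1,… shift by +9, +10, then the pattern repeats.
For compare: c+9=l, o+10=y, m+9=v, p+10=z, a+9=j, r+10=b, e+9=n.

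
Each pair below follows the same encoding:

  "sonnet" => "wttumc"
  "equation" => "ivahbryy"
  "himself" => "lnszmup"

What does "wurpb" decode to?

split

The shift increases by 1 at each position, starting from +4: 4, 5, 6, ….
Reversing it on wurpb: w−4=s, u−5=p, r−6=l, p−7=i, b−8=t.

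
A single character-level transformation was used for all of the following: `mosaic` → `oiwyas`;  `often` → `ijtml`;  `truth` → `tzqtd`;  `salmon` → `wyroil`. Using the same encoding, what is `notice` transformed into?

m(12)→o(14) and o(14)→i(8) fit y≡23x+24 (mod 26); the inverse of 23 mod 26 is 17. Each letter's alphabet position (a=0..z=25) is mapped through 23·x+24 mod 26 — an affine cipher.
Applying it to notice: n(13)→23·13+24≡11=l; o(14)→23·14+24≡8=i; t(19)→23·19+24≡19=t; i(8)→23·8+24≡0=a; c(2)→23·2+24≡18=s; e(4)→23·4+24≡12=m (all mod 26).

litasm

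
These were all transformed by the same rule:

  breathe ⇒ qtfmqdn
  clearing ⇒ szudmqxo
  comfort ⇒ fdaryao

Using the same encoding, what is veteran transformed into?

zmdqfqh

The output letters match the input read backwards, each shifted +12: breathe reversed is ehtaerb. The word is reversed, then every letter is shifted forward by 12.
Applying it to veteran: reverse → naretev; then shift: n+12=z, a+12=m, r+12=d, e+12=q, t+12=f, e+12=q, v+12=h.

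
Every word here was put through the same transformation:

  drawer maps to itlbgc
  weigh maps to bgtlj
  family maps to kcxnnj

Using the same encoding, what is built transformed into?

gwtqv

Shifts by position in drawer: pos 0: d→i (+5), pos 1: r→t (+2), pos 2: a→l (+11), pos 3: w→b (+5), pos 4: e→g (+2), pos 5: r→c (+11) — repeating every 3. The shifts repeat in a cycle of length 3: positions 0,1,… shift by +5, +2, +11, then the pattern repeats.
Applying it to built: b+5=g, u+2=w, i+11=t, l+5=q, t+2=v.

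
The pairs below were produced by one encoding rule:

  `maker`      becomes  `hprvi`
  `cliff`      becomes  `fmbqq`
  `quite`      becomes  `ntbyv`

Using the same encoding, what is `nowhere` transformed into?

m(12)→h(7) and a(0)→p(15) fit y≡21x+15 (mod 26); the inverse of 21 mod 26 is 5. Treating letters as 0–25, the rule is x ↦ 21x + 15 (mod 26).
Applying it to nowhere: n(13)→21·13+15≡2=c; o(14)→21·14+15≡23=x; w(22)→21·22+15≡9=j; h(7)→21·7+15≡6=g; e(4)→21·4+15≡21=v; r(17)→21·17+15≡8=i; e(4)→21·4+15≡21=v (all mod 26).

cxjgviv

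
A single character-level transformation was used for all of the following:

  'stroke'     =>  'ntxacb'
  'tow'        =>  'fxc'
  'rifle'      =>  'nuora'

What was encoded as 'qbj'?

ash

The output letters match the input read backwards, each shifted +9: stroke reversed is ekorts. Read the word backwards and shift each letter +9.
Reversing it on qbj: shift back: q−9=h, b−9=s, j−9=a → hsa; then reverse → ash.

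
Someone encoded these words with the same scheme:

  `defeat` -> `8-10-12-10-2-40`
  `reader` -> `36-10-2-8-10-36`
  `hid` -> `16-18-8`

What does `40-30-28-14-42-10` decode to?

tongue

d(#4)→8 and e(#5)→10: differences scale by 2, so n = 2·pos + 0. With a=1..z=26, the number is 2·pos.
Undoing it on 40-30-28-14-42-10: 40→(40−0)÷2=20=t, 30→(30−0)÷2=15=o, 28→(28−0)÷2=14=n, 14→(14−0)÷2=7=g, 42→(42−0)÷2=21=u, 10→(10−0)÷2=5=e.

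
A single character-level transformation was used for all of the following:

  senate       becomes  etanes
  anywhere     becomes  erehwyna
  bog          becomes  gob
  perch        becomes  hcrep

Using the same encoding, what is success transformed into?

sseccus

The output letters match the input read backwards: senate reversed is etanes. The word is simply reversed.
Applying it to success: reverse → sseccus.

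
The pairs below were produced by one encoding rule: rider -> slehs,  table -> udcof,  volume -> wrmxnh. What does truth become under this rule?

uuvwi

It's a Vigenère-style cipher with numeric key [1,3]: position i shifts by key[i mod 2].
On truth: t+1=u, r+3=u, u+1=v, t+3=w, h+1=i.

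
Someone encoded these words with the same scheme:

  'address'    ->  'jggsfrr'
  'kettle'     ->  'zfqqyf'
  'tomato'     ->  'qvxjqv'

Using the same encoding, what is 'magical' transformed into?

a(0)→j(9) and d(3)→g(6) fit y≡25x+9 (mod 26); the inverse of 25 mod 26 is 25. Each letter's alphabet position (a=0..z=25) is mapped through 25·x+9 mod 26 — an affine cipher.
Applying it to magical: m(12)→25·12+9≡23=x; a(0)→25·0+9≡9=j; g(6)→25·6+9≡3=d; i(8)→25·8+9≡1=b; c(2)→25·2+9≡7=h; a(0)→25·0+9≡9=j; l(11)→25·11+9≡24=y (all mod 26).

xjdbhjy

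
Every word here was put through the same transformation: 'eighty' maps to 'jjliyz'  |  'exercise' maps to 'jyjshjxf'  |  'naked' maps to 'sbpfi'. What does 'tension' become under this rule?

Shifts by position in eighty: pos 0: e→j (+5), pos 1: i→j (+1), pos 2: g→l (+5), pos 3: h→i (+1) — repeating every 2. A repeating key of period 2 is used — shifts +5, +1 over and over.
Applying it to tension: t+5=y, e+1=f, n+5=s, s+1=t, i+5=n, o+1=p, n+5=s.

yfstnps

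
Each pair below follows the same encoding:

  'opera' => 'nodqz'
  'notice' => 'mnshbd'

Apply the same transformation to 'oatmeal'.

nzsldzk

Compare letters: o→n is +25, p→o is +25, e→d is +25 — a constant shift. Every letter moves 25 places later in the alphabet, wrapping around z→a.
Applying it to oatmeal: o+25=n, a+25=z, t+25=s, m+25=l, e+25=d, a+25=z, l+25=k.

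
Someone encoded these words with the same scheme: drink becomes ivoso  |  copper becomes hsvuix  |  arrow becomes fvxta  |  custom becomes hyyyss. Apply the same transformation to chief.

hlojj

Shifts by position in drink: pos 0: d→i (+5), pos 1: r→v (+4), pos 2: i→o (+6), pos 3: n→s (+5), pos 4: k→o (+4) — repeating every 3. It's a Vigenère-style cipher with numeric key [5,4,6]: position i shifts by key[i mod 3].
Applying it to chief: c+5=h, h+4=l, i+6=o, e+5=j, f+4=j.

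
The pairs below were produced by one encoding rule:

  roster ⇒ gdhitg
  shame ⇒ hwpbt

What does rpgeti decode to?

carpet

This is a Caesar cipher with shift 15.
Decoding rpgeti: r−15=c, p−15=a, g−15=r, e−15=p, t−15=e, i−15=t.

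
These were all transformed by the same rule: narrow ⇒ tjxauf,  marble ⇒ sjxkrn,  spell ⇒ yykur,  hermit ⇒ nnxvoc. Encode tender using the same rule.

zntmka

The shifts repeat in a cycle of length 2: positions 0,1,… shift by +6, +9, then the pattern repeats.
On tender: t+6=z, e+9=n, n+6=t, d+9=m, e+6=k, r+9=a.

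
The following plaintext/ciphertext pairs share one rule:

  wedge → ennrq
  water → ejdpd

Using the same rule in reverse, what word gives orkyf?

In wedge: w→e is +8, e→n is +9, d→n is +10, g→r is +11 — the shift increases by 1 each position. The shift increases by 1 at each position, starting from +8: 8, 9, 10, ….
Undoing it on orkyf: o−8=g, r−9=i, k−10=a, y−11=n, f−12=t.

giant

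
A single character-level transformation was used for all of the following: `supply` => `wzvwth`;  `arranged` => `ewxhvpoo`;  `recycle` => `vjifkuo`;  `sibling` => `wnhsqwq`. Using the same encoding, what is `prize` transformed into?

In supply: s→w is +4, u→z is +5, p→v is +6, p→w is +7 — the shift increases by 1 each position. The shift increases by 1 at each position, starting from +4: 4, 5, 6, ….
For prize: p+4=t, r+5=w, i+6=o, z+7=g, e+8=m.

twogm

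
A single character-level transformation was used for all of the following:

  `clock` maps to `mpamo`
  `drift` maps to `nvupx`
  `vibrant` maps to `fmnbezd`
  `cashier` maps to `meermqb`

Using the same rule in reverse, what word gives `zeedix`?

Shifts by position in clock: pos 0: c→m (+10), pos 1: l→p (+4), pos 2: o→a (+12), pos 3: c→m (+10), pos 4: k→o (+4) — repeating every 3. A repeating key of period 3 is used — shifts +10, +4, +12 over and over.
Decoding zeedix: z−10=p, e−4=a, e−12=s, d−10=t, i−4=e, x−12=l.

pastel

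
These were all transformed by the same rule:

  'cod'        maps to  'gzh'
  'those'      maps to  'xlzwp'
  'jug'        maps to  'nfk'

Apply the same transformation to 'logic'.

Vowels shift forward by 11 and consonants shift forward by 4.
Applying it to logic: l(cons)+4=p, o(vowel)+11=z, g(cons)+4=k, i(vowel)+11=t, c(cons)+4=g.

pzktg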